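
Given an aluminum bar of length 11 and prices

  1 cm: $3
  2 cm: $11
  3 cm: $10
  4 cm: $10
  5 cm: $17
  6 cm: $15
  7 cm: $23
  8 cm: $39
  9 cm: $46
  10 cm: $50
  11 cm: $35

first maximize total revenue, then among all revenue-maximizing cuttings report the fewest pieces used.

6

Let r[k] be the best obtainable value from length k. For each k, try every first piece i and keep the best of price[i] + r[k−i].
r[1] = 3
r[2] = max(3+3, 11+0) = 11
r[3] = max(3+11, 11+3, 10+0) = 14
r[4] = max(3+14, 11+11, 10+3, 10+0) = 22
r[5] = max(3+22, 11+14, 10+11, 10+3, 17+0) = 25
r[6] = max(3+25, 11+22, 10+14, 10+11, 17+3, 15+0) = 33
r[7] = max(3+33, 11+25, 10+22, …, 15+3, 23+0) = 36
r[8] = max(3+36, 11+33, 10+25, …, 23+3, 39+0) = 44
r[9] = max(3+44, 11+36, 10+33, …, 39+3, 46+0) = 47
r[10] = max(3+47, 11+44, 10+36, …, 46+3, 50+0) = 55
r[11] = max(3+55, 11+47, 10+44, …, 50+3, 35+0) = 58
Maximum revenue is $58.
Now minimize piece count subject to staying optimal: for each k, pieces[k] = 1 + min over i with p[i]+r[k−i]=r[k] of pieces[k−i].
pieces[8] = 4
pieces[9] = 5
pieces[10] = 5
pieces[11] = 6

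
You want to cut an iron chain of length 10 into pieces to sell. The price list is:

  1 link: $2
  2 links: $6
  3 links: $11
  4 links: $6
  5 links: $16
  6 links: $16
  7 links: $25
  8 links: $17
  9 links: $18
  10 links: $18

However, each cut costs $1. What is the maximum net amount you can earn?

35

Build net[k] bottom-up: net[k] = max over allowed piece i of (p[i] + net[k−i]) − 1 per cut.
net[1] = 2
net[2] = 6
net[3] = 11
net[4] = 12  (first piece 1, then net[3]=11)
net[5] = 16  (first piece 2, then net[3]=11)
net[6] = 21  (first piece 3, then net[3]=11)
net[7] = 25
net[8] = 26  (first piece 1, then net[7]=25)
net[9] = 31  (first piece 3, then net[6]=21)
net[10] = 35  (first piece 3, then net[7]=25)
One optimal plan: pieces 7 + 3 (1 cut) → $36 − $1 = $35.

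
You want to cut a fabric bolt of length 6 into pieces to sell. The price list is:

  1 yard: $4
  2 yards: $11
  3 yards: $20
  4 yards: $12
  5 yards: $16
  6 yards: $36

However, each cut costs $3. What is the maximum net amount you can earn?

37

Consider every possible first cut. r[k] is the best of p[i]+r[k−i] over all sellable i≤k, charging 3 whenever i<k.
r[1] = 4
r[2] = max(4+4-3, 11+0) = 11
r[3] = max(4+11-3, 11+4-3, 20+0) = 20
r[4] = max(4+20-3, 11+11-3, 20+4-3, 12+0) = 21
r[5] = max(4+21-3, 11+20-3, 20+11-3, 12+4-3, 16+0) = 28
r[6] = max(4+28-3, 11+21-3, 20+20-3, 12+11-3, 16+4-3, 36+0) = 37
One optimal plan: pieces 3 + 3 (1 cut) → $40 − $3 = $37.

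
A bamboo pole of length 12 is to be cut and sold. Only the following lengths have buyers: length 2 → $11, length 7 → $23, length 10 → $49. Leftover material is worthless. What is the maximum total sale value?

66

Let f[k] be the best obtainable value from length k. For each k, try every first piece i and keep the best of price[i] + f[k−i].
f[1] = 0
f[2] = 11
f[3] = 11
f[4] = 22  (first piece 2, then f[2]=11)
f[5] = 22
f[6] = 33  (first piece 2, then f[4]=22)
f[7] = 33
f[8] = 44  (first piece 2, then f[6]=33)
f[9] = 44
f[10] = 55  (first piece 2, then f[8]=44)
f[11] = 55
f[12] = 66  (first piece 2, then f[10]=55)
One optimal cutting: 2 + 2 + 2 + 2 + 2 + 2 → $66.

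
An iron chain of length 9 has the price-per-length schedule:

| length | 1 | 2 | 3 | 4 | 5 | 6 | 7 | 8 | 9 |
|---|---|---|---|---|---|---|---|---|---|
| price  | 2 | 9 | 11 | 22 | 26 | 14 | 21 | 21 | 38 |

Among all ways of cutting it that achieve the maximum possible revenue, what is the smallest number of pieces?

2

Build r[k] bottom-up: r[k] = max over allowed piece i of (p[i] + r[k−i]).
r[1] = 2
r[2] = max(2+2, 9+0) = 9
r[3] = max(2+9, 9+2, 11+0) = 11
r[4] = max(2+11, 9+9, 11+2, 22+0) = 22
r[5] = max(2+22, 9+11, 11+9, 22+2, 26+0) = 26
r[6] = max(2+26, 9+22, 11+11, 22+9, 26+2, 14+0) = 31
r[7] = max(2+31, 9+26, 11+22, …, 14+2, 21+0) = 35
r[8] = max(2+35, 9+31, 11+26, …, 21+2, 21+0) = 44
r[9] = max(2+44, 9+35, 11+31, …, 21+2, 38+0) = 48
Maximum revenue is $48.
Now minimize piece count subject to staying optimal: for each k, pieces[k] = 1 + min over i with p[i]+r[k−i]=r[k] of pieces[k−i].
pieces[6] = 2
pieces[7] = 2
pieces[8] = 2
pieces[9] = 2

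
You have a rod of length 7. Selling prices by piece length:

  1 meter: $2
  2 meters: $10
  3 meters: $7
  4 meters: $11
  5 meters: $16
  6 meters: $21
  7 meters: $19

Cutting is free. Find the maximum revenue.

32

Let best[k] be the best obtainable value from length k. For each k, try every first piece i and keep the best of price[i] + best[k−i].
best[1] = 2
best[2] = max(2+2, 10+0) = 10
best[3] = max(2+10, 10+2, 7+0) = 12
best[4] = max(2+12, 10+10, 7+2, 11+0) = 20
best[5] = max(2+20, 10+12, 7+10, 11+2, 16+0) = 22
best[6] = max(2+22, 10+20, 7+12, 11+10, 16+2, 21+0) = 30
best[7] = max(2+30, 10+22, 7+20, …, 21+2, 19+0) = 32
One optimal cutting: 2 + 2 + 2 + 1 → $10 + $10 + $10 + $2 = $32.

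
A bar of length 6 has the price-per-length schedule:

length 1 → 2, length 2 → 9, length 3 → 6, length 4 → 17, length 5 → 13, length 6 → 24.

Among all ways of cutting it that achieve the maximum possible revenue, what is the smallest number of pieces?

3

Consider every possible first cut. r[k] is the best of p[i]+r[k−i] over all sellable i≤k.
r[1] = 2
r[2] = max(2+2, 9+0) = 9
r[3] = max(2+9, 9+2, 6+0) = 11
r[4] = max(2+11, 9+9, 6+2, 17+0) = 18
r[5] = max(2+18, 9+11, 6+9, 17+2, 13+0) = 20
r[6] = max(2+20, 9+18, 6+11, 17+9, 13+2, 24+0) = 27
Maximum revenue is 27.
Now minimize piece count subject to staying optimal: for each k, pieces[k] = 1 + min over i with p[i]+r[k−i]=r[k] of pieces[k−i].
pieces[3] = 2
pieces[4] = 2
pieces[5] = 3
pieces[6] = 3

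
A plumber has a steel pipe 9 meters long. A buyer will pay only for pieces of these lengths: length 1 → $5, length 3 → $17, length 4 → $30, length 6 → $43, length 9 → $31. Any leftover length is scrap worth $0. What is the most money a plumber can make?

65

Build best[k] bottom-up: best[k] = max over allowed piece i of (p[i] + best[k−i]).
best[1] = 5
best[2] = 10  (first piece 1, then best[1]=5)
best[3] = 17
best[4] = 30
best[5] = 35  (first piece 1, then best[4]=30)
best[6] = 43
best[7] = 48  (first piece 1, then best[6]=43)
best[8] = 60  (first piece 4, then best[4]=30)
best[9] = 65  (first piece 1, then best[8]=60)
One optimal cutting: 4 + 4 + 1 → $65.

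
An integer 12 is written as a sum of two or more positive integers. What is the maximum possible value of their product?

81

Let f[k] be the best product for length k (with at least one cut). For each first piece i, the rest contributes max(k−i, f[k−i]).
f[2] = 1×max(1,0) = 1×1 = 1
f[3] = max(1×2, 2×1) = 2
f[4] = max(1×3, 2×2, 3×1) = 4
f[5] = max(1×4, 2×3, 3×2, 4×1) = 6
f[6] = max(1×6, 2×4, 3×3, 4×2, 5×1) = 9
f[7] = max(1×9, 2×6, 3×4, 4×3, 5×2, 6×1) = 12
f[8] = max(1×12, 2×9, 3×6, …, 6×2, 7×1) = 18
f[9] = max(1×18, 2×12, 3×9, …, 7×2, 8×1) = 27
f[10] = max(1×27, 2×18, 3×12, …, 8×2, 9×1) = 36
f[11] = max(1×36, 2×27, 3×18, …, 9×2, 10×1) = 54
f[12] = max(1×54, 2×36, 3×27, …, 10×2, 11×1) = 81
One optimal split: 3 + 3 + 3 + 3; product 3×3×3×3 = 81.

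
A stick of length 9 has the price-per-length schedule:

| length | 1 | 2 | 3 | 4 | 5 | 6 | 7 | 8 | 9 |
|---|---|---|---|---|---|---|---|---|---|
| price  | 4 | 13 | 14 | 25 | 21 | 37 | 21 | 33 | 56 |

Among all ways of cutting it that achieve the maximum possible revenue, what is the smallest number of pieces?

1

Consider every possible first cut. r[k] is the best of p[i]+r[k−i] over all sellable i≤k.
r[1] = 4
r[2] = max(4+4, 13+0) = 13
r[3] = max(4+13, 13+4, 14+0) = 17
r[4] = max(4+17, 13+13, 14+4, 25+0) = 26
r[5] = max(4+26, 13+17, 14+13, 25+4, 21+0) = 30
r[6] = max(4+30, 13+26, 14+17, 25+13, 21+4, 37+0) = 39
r[7] = max(4+39, 13+30, 14+26, …, 37+4, 21+0) = 43
r[8] = max(4+43, 13+39, 14+30, …, 21+4, 33+0) = 52
r[9] = max(4+52, 13+43, 14+39, …, 33+4, 56+0) = 56
Maximum revenue is $56.
Now minimize piece count subject to staying optimal: for each k, pieces[k] = 1 + min over i with p[i]+r[k−i]=r[k] of pieces[k−i].
pieces[6] = 3
pieces[7] = 4
pieces[8] = 4
pieces[9] = 1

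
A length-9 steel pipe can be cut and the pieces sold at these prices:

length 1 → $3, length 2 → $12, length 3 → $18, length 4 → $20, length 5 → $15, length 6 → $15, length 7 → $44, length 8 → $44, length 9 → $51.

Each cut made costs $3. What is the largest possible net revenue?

Let net[k] be the best obtainable value from length k. For each k, try every first piece i and keep the best of price[i] + net[k−i] minus the 3 cut fee when i<k.
net[1] = 3
net[2] = 12
net[3] = 18
net[4] = 21  (first piece 2, then net[2]=12)
net[5] = 27  (first piece 2, then net[3]=18)
net[6] = 33  (first piece 3, then net[3]=18)
net[7] = 44
net[8] = 44  (first piece 1, then net[7]=44)
net[9] = 53  (first piece 2, then net[7]=44)
One optimal plan: pieces 7 + 2 (1 cut) → $56 − $3 = $53.

53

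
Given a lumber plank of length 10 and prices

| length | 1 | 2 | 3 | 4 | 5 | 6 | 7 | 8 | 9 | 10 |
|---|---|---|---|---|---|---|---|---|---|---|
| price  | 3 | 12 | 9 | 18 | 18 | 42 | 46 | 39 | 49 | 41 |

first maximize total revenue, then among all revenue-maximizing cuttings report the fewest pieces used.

Build r[k] bottom-up: r[k] = max over allowed piece i of (p[i] + r[k−i]).
r[1] = 3
r[2] = max(3+3, 12+0) = 12
r[3] = max(3+12, 12+3, 9+0) = 15
r[4] = max(3+15, 12+12, 9+3, 18+0) = 24
r[5] = max(3+24, 12+15, 9+12, 18+3, 18+0) = 27
r[6] = max(3+27, 12+24, 9+15, 18+12, 18+3, 42+0) = 42
r[7] = max(3+42, 12+27, 9+24, …, 42+3, 46+0) = 46
r[8] = max(3+46, 12+42, 9+27, …, 46+3, 39+0) = 54
r[9] = max(3+54, 12+46, 9+42, …, 39+3, 49+0) = 58
r[10] = max(3+58, 12+54, 9+46, …, 49+3, 41+0) = 66
Maximum revenue is $66.
Now minimize piece count subject to staying optimal: for each k, pieces[k] = 1 + min over i with p[i]+r[k−i]=r[k] of pieces[k−i].
pieces[7] = 1
pieces[8] = 2
pieces[9] = 2
pieces[10] = 3

3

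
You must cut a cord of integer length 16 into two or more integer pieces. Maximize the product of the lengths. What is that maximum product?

Let f[k] be the best product for length k (with at least one cut). For each first piece i, the rest contributes max(k−i, f[k−i]).
f[2] = 1×max(1,0) = 1×1 = 1
f[3] = max(1×2, 2×1) = 2
f[4] = max(1×3, 2×2, 3×1) = 4
f[5] = max(1×4, 2×3, 3×2, 4×1) = 6
f[6] = max(1×6, 2×4, 3×3, 4×2, 5×1) = 9
f[7] = max(1×9, 2×6, 3×4, 4×3, 5×2, 6×1) = 12
f[8] = max(1×12, 2×9, 3×6, …, 6×2, 7×1) = 18
f[9] = max(1×18, 2×12, 3×9, …, 7×2, 8×1) = 27
f[10] = max(1×27, 2×18, 3×12, …, 8×2, 9×1) = 36
f[11] = max(1×36, 2×27, 3×18, …, 9×2, 10×1) = 54
f[12] = max(1×54, 2×36, 3×27, …, 10×2, 11×1) = 81
f[13] = max(1×81, 2×54, 3×36, …, 11×2, 12×1) = 108
f[14] = max(1×108, 2×81, 3×54, …, 12×2, 13×1) = 162
f[15] = max(1×162, 2×108, 3×81, …, 13×2, 14×1) = 243
f[16] = max(1×243, 2×162, 3×108, …, 14×2, 15×1) = 324
One optimal split: 3 + 3 + 3 + 3 + 2 + 2; product 3×3×3×3×2×2 = 324.

324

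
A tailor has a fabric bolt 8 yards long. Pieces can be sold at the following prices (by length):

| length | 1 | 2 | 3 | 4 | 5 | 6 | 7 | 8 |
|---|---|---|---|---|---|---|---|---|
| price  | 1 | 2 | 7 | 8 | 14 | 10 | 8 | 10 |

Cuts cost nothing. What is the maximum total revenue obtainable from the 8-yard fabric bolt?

21

Let R[k] be the best obtainable value from length k. For each k, try every first piece i and keep the best of price[i] + R[k−i].
R[1] = 1
R[2] = 2  (first piece 1, then R[1]=1)
R[3] = 7
R[4] = 8  (first piece 1, then R[3]=7)
R[5] = 14
R[6] = 15  (first piece 1, then R[5]=14)
R[7] = 16  (first piece 1, then R[6]=15)
R[8] = 21  (first piece 3, then R[5]=14)
One optimal cutting: 5 + 3 → $14 + $7 = $21.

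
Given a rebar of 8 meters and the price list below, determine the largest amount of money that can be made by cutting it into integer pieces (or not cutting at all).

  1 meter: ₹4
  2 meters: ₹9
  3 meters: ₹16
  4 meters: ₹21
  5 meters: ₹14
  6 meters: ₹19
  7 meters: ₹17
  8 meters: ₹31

42

Let v[k] be the best obtainable value from length k. For each k, try every first piece i and keep the best of price[i] + v[k−i].
v[1] = 4
v[2] = 9
v[3] = 16
v[4] = 21
v[5] = 25  (first piece 1, then v[4]=21)
v[6] = 32  (first piece 3, then v[3]=16)
v[7] = 37  (first piece 3, then v[4]=21)
v[8] = 42  (first piece 4, then v[4]=21)
One optimal cutting: 4 + 4 → ₹21 + ₹21 = ₹42.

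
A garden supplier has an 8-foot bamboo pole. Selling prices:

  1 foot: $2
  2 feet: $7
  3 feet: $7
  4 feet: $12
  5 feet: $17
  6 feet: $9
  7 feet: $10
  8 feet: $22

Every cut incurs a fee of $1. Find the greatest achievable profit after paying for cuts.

Consider every possible first cut. r[k] is the best of p[i]+r[k−i] over all sellable i≤k, charging 1 whenever i<k.
r[1] = 2
r[2] = 7
r[3] = 8  (first piece 1, then r[2]=7)
r[4] = 13  (first piece 2, then r[2]=7)
r[5] = 17
r[6] = 19  (first piece 2, then r[4]=13)
r[7] = 23  (first piece 2, then r[5]=17)
r[8] = 25  (first piece 2, then r[6]=19)
One optimal plan: pieces 2 + 2 + 2 + 2 (3 cuts) → $28 − $3 = $25.

25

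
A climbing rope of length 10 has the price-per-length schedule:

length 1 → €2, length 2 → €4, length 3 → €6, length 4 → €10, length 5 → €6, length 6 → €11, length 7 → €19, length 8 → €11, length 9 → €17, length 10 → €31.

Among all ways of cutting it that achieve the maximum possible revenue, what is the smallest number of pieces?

Let r[k] be the best obtainable value from length k. For each k, try every first piece i and keep the best of price[i] + r[k−i].
r[1] = 2
r[2] = max(2+2, 4+0) = 4
r[3] = max(2+4, 4+2, 6+0) = 6
r[4] = max(2+6, 4+4, 6+2, 10+0) = 10
r[5] = max(2+10, 4+6, 6+4, 10+2, 6+0) = 12
r[6] = max(2+12, 4+10, 6+6, 10+4, 6+2, 11+0) = 14
r[7] = max(2+14, 4+12, 6+10, …, 11+2, 19+0) = 19
r[8] = max(2+19, 4+14, 6+12, …, 19+2, 11+0) = 21
r[9] = max(2+21, 4+19, 6+14, …, 11+2, 17+0) = 23
r[10] = max(2+23, 4+21, 6+19, …, 17+2, 31+0) = 31
Maximum revenue is €31.
Now minimize piece count subject to staying optimal: for each k, pieces[k] = 1 + min over i with p[i]+r[k−i]=r[k] of pieces[k−i].
pieces[7] = 1
pieces[8] = 2
pieces[9] = 2
pieces[10] = 1

1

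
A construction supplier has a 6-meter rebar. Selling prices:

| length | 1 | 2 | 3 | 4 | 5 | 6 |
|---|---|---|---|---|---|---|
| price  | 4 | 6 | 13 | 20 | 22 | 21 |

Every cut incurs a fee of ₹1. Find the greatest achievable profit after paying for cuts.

Build v[k] bottom-up: v[k] = max over allowed piece i of (p[i] + v[k−i]) − 1 per cut.
v[1] = 4
v[2] = max(4+4-1, 6+0) = 7
v[3] = max(4+7-1, 6+4-1, 13+0) = 13
v[4] = max(4+13-1, 6+7-1, 13+4-1, 20+0) = 20
v[5] = max(4+20-1, 6+13-1, 13+7-1, 20+4-1, 22+0) = 23
v[6] = max(4+23-1, 6+20-1, 13+13-1, 20+7-1, 22+4-1, 21+0) = 26
One optimal plan: pieces 4 + 1 + 1 (2 cuts) → ₹28 − ₹2 = ₹26.

26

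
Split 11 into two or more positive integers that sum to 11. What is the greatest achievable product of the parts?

54

Fill f[k] for k=2..11: at each k try every first piece i and multiply by the better of (k−i) uncut or f[k−i].
f[2] = 1·max(1,0) = 1·1 = 1
f[3] = 1·max(2,1) = 1·2 = 2
f[4] = 2·max(2,1) = 2·2 = 4
f[5] = 2·max(3,2) = 2·3 = 6
f[6] = 3·max(3,2) = 3·3 = 9
f[7] = 2·max(5,6) = 2·6 = 12
f[8] = 2·max(6,9) = 2·9 = 18
f[9] = 3·max(6,9) = 3·9 = 27
f[10] = 2·max(8,18) = 2·18 = 36
f[11] = 2·max(9,27) = 2·27 = 54
One optimal split: 3 + 3 + 3 + 2; product 3·3·3·2 = 54.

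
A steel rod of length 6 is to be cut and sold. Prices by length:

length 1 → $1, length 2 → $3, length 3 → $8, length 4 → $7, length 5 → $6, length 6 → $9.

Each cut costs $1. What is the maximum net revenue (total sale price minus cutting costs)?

15

Consider every possible first cut. net[k] is the best of p[i]+net[k−i] over all sellable i≤k, charging 1 whenever i<k.
net[1] = 1
net[2] = max(1+1-1, 3+0) = 3
net[3] = max(1+3-1, 3+1-1, 8+0) = 8
net[4] = max(1+8-1, 3+3-1, 8+1-1, 7+0) = 8
net[5] = max(1+8-1, 3+8-1, 8+3-1, 7+1-1, 6+0) = 10
net[6] = max(1+10-1, 3+8-1, 8+8-1, 7+3-1, 6+1-1, 9+0) = 15
One optimal plan: pieces 3 + 3 (1 cut) → $16 − $1 = $15.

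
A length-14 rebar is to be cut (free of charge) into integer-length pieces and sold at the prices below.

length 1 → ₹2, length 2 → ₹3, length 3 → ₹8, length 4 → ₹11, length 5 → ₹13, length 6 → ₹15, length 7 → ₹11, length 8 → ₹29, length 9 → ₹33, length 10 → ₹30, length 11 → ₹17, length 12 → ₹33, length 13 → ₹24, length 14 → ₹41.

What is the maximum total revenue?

Build v[k] bottom-up: v[k] = max over allowed piece i of (p[i] + v[k−i]).
v[1] = 2
v[2] = max(2+2, 3+0) = 4
v[3] = max(2+4, 3+2, 8+0) = 8
v[4] = max(2+8, 3+4, 8+2, 11+0) = 11
v[5] = max(2+11, 3+8, 8+4, 11+2, 13+0) = 13
v[6] = max(2+13, 3+11, 8+8, 11+4, 13+2, 15+0) = 16
v[7] = max(2+16, 3+13, 8+11, …, 15+2, 11+0) = 19
v[8] = max(2+19, 3+16, 8+13, …, 11+2, 29+0) = 29
v[9] = max(2+29, 3+19, 8+16, …, 29+2, 33+0) = 33
v[10] = max(2+33, 3+29, 8+19, …, 33+2, 30+0) = 35
v[11] = max(2+35, 3+33, 8+29, …, 30+2, 17+0) = 37
v[12] = max(2+37, 3+35, 8+33, …, 17+2, 33+0) = 41
v[13] = max(2+41, 3+37, 8+35, …, 33+2, 24+0) = 44
v[14] = max(2+44, 3+41, 8+37, …, 24+2, 41+0) = 46
One optimal cutting: 9 + 4 + 1 → ₹33 + ₹11 + ₹2 = ₹46.

46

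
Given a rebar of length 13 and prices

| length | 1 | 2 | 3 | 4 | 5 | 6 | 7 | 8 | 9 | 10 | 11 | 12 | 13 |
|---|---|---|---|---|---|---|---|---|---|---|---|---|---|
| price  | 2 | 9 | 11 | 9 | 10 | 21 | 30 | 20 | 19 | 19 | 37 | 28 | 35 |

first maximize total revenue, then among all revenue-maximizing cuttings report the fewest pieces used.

Consider every possible first cut. r[k] is the best of p[i]+r[k−i] over all sellable i≤k.
r[1] = 2
r[2] = max(2+2, 9+0) = 9
r[3] = max(2+9, 9+2, 11+0) = 11
r[4] = max(2+11, 9+9, 11+2, 9+0) = 18
r[5] = max(2+18, 9+11, 11+9, 9+2, 10+0) = 20
r[6] = max(2+20, 9+18, 11+11, 9+9, 10+2, 21+0) = 27
r[7] = max(2+27, 9+20, 11+18, …, 21+2, 30+0) = 30
r[8] = max(2+30, 9+27, 11+20, …, 30+2, 20+0) = 36
r[9] = max(2+36, 9+30, 11+27, …, 20+2, 19+0) = 39
r[10] = max(2+39, 9+36, 11+30, …, 19+2, 19+0) = 45
r[11] = max(2+45, 9+39, 11+36, …, 19+2, 37+0) = 48
r[12] = max(2+48, 9+45, 11+39, …, 37+2, 28+0) = 54
r[13] = max(2+54, 9+48, 11+45, …, 28+2, 35+0) = 57
Maximum revenue is ₹57.
Now minimize piece count subject to staying optimal: for each k, pieces[k] = 1 + min over i with p[i]+r[k−i]=r[k] of pieces[k−i].
pieces[10] = 5
pieces[11] = 3
pieces[12] = 6
pieces[13] = 4

4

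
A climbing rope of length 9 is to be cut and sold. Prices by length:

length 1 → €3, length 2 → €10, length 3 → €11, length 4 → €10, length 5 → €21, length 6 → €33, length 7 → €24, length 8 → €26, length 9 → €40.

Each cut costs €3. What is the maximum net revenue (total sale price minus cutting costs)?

41

Consider every possible first cut. net[k] is the best of p[i]+net[k−i] over all sellable i≤k, charging 3 whenever i<k.
net[1] = 3
net[2] = max(3+3-3, 10+0) = 10
net[3] = max(3+10-3, 10+3-3, 11+0) = 11
net[4] = max(3+11-3, 10+10-3, 11+3-3, 10+0) = 17
net[5] = max(3+17-3, 10+11-3, 11+10-3, 10+3-3, 21+0) = 21
net[6] = max(3+21-3, 10+17-3, 11+11-3, 10+10-3, 21+3-3, 33+0) = 33
net[7] = max(3+33-3, 10+21-3, 11+17-3, …, 33+3-3, 24+0) = 33
net[8] = max(3+33-3, 10+33-3, 11+21-3, …, 24+3-3, 26+0) = 40
net[9] = max(3+40-3, 10+33-3, 11+33-3, …, 26+3-3, 40+0) = 41
One optimal plan: pieces 6 + 3 (1 cut) → €44 − €3 = €41.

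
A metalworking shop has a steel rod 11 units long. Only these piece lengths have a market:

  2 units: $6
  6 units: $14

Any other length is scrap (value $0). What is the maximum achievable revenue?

30

Consider every possible first cut. f[k] is the best of p[i]+f[k−i] over all sellable i≤k.
f[1] = 0
f[2] = 6
f[3] = 6
f[4] = 12  (first piece 2, then f[2]=6)
f[5] = 12
f[6] = max(6+12, 14+0) = 18
f[7] = max(6+12, 14+0) = 18
f[8] = max(6+18, 14+6) = 24
f[9] = max(6+18, 14+6) = 24
f[10] = max(6+24, 14+12) = 30
f[11] = max(6+24, 14+12) = 30
One optimal cutting: pieces 2 + 2 + 2 + 2 + 2 with 1 unit of scrap → $30.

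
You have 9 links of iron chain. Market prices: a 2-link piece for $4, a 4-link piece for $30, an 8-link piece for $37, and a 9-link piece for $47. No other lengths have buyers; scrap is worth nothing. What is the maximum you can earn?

60

Build best[k] bottom-up: best[k] = max over allowed piece i of (p[i] + best[k−i]).
best[1] = 0
best[2] = 4
best[3] = 4
best[4] = max(4+4, 30+0) = 30
best[5] = max(4+4, 30+0) = 30
best[6] = max(4+30, 30+4) = 34
best[7] = max(4+30, 30+4) = 34
best[8] = max(4+34, 30+30, 37+0) = 60
best[9] = max(4+34, 30+30, 37+0, 47+0) = 60
One optimal cutting: pieces 4 + 4 with 1 link of scrap → $60.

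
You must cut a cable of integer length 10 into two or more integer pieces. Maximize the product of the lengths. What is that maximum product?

36

Let f[k] be the best product for length k (with at least one cut). For each first piece i, the rest contributes max(k−i, f[k−i]).
f[2] = 1×max(1,0) = 1×1 = 1
f[3] = max(1×2, 2×1) = 2
f[4] = max(1×3, 2×2, 3×1) = 4
f[5] = max(1×4, 2×3, 3×2, 4×1) = 6
f[6] = max(1×6, 2×4, 3×3, 4×2, 5×1) = 9
f[7] = max(1×9, 2×6, 3×4, 4×3, 5×2, 6×1) = 12
f[8] = max(1×12, 2×9, 3×6, …, 6×2, 7×1) = 18
f[9] = max(1×18, 2×12, 3×9, …, 7×2, 8×1) = 27
f[10] = max(1×27, 2×18, 3×12, …, 8×2, 9×1) = 36
One optimal split: 3 + 3 + 2 + 2; product 3×3×2×2 = 36.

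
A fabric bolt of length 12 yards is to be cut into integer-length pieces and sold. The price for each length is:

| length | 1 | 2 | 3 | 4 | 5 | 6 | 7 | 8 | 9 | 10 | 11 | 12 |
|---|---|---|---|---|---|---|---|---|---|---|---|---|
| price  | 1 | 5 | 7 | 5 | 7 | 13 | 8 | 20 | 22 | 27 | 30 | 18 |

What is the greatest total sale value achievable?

32

Build r[k] bottom-up: r[k] = max over allowed piece i of (p[i] + r[k−i]).
r[1] = 1
r[2] = max(1+1, 5+0) = 5
r[3] = max(1+5, 5+1, 7+0) = 7
r[4] = max(1+7, 5+5, 7+1, 5+0) = 10
r[5] = max(1+10, 5+7, 7+5, 5+1, 7+0) = 12
r[6] = max(1+12, 5+10, 7+7, 5+5, 7+1, 13+0) = 15
r[7] = max(1+15, 5+12, 7+10, …, 13+1, 8+0) = 17
r[8] = max(1+17, 5+15, 7+12, …, 8+1, 20+0) = 20
r[9] = max(1+20, 5+17, 7+15, …, 20+1, 22+0) = 22
r[10] = max(1+22, 5+20, 7+17, …, 22+1, 27+0) = 27
r[11] = max(1+27, 5+22, 7+20, …, 27+1, 30+0) = 30
r[12] = max(1+30, 5+27, 7+22, …, 30+1, 18+0) = 32
One optimal cutting: 10 + 2 → $27 + $5 = $32.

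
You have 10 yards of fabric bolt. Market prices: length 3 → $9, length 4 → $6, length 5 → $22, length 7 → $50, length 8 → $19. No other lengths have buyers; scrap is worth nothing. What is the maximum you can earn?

59

Consider every possible first cut. f[k] is the best of p[i]+f[k−i] over all sellable i≤k.
f[1] = 0
f[2] = 0
f[3] = 9
f[4] = max(9+0, 6+0) = 9
f[5] = max(9+0, 6+0, 22+0) = 22
f[6] = max(9+9, 6+0, 22+0) = 22
f[7] = max(9+9, 6+9, 22+0, 50+0) = 50
f[8] = max(9+22, 6+9, 22+9, 50+0, 19+0) = 50
f[9] = max(9+22, 6+22, 22+9, 50+0, 19+0) = 50
f[10] = max(9+50, 6+22, 22+22, 50+9, 19+0) = 59
One optimal cutting: 7 + 3 → $59.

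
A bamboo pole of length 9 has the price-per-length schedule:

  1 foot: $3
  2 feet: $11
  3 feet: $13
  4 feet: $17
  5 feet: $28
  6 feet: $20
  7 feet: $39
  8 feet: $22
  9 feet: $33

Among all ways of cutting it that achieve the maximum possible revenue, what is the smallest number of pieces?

Let r[k] be the best obtainable value from length k. For each k, try every first piece i and keep the best of price[i] + r[k−i].
r[1] = 3
r[2] = max(3+3, 11+0) = 11
r[3] = max(3+11, 11+3, 13+0) = 14
r[4] = max(3+14, 11+11, 13+3, 17+0) = 22
r[5] = max(3+22, 11+14, 13+11, 17+3, 28+0) = 28
r[6] = max(3+28, 11+22, 13+14, 17+11, 28+3, 20+0) = 33
r[7] = max(3+33, 11+28, 13+22, …, 20+3, 39+0) = 39
r[8] = max(3+39, 11+33, 13+28, …, 39+3, 22+0) = 44
r[9] = max(3+44, 11+39, 13+33, …, 22+3, 33+0) = 50
Maximum revenue is $50.
Now minimize piece count subject to staying optimal: for each k, pieces[k] = 1 + min over i with p[i]+r[k−i]=r[k] of pieces[k−i].
pieces[6] = 3
pieces[7] = 1
pieces[8] = 4
pieces[9] = 2

2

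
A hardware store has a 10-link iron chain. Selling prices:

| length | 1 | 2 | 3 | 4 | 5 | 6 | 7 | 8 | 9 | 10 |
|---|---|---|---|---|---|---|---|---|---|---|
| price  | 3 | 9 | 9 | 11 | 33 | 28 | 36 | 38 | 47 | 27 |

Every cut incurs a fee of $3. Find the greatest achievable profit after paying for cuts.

Let v[k] be the best obtainable value from length k. For each k, try every first piece i and keep the best of price[i] + v[k−i] minus the 3 cut fee when i<k.
v[1] = 3
v[2] = 9
v[3] = 9  (first piece 1, then v[2]=9)
v[4] = 15  (first piece 2, then v[2]=9)
v[5] = 33
v[6] = 33  (first piece 1, then v[5]=33)
v[7] = 39  (first piece 2, then v[5]=33)
v[8] = 39  (first piece 1, then v[7]=39)
v[9] = 47
v[10] = 63  (first piece 5, then v[5]=33)
One optimal plan: pieces 5 + 5 (1 cut) → $66 − $3 = $63.

63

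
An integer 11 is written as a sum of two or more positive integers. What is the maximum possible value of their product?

Let P[k] be the best product for length k (with at least one cut). For each first piece i, the rest contributes max(k−i, P[k−i]).
P[2] = 1·max(1,0) = 1·1 = 1
P[3] = max(1·2, 2·1) = 2
P[4] = max(1·3, 2·2, 3·1) = 4
P[5] = max(1·4, 2·3, 3·2, 4·1) = 6
P[6] = max(1·6, 2·4, 3·3, 4·2, 5·1) = 9
P[7] = max(1·9, 2·6, 3·4, 4·3, 5·2, 6·1) = 12
P[8] = max(1·12, 2·9, 3·6, …, 6·2, 7·1) = 18
P[9] = max(1·18, 2·12, 3·9, …, 7·2, 8·1) = 27
P[10] = max(1·27, 2·18, 3·12, …, 8·2, 9·1) = 36
P[11] = max(1·36, 2·27, 3·18, …, 9·2, 10·1) = 54
One optimal split: 3 + 3 + 3 + 2; product 3·3·3·2 = 54.

54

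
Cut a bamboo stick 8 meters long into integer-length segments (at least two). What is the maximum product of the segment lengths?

Fill m[k] for k=2..8: at each k try every first piece i and multiply by the better of (k−i) uncut or m[k−i].
m[2] = 1·max(1,0) = 1·1 = 1
m[3] = max(1·2, 2·1) = 2
m[4] = max(1·3, 2·2, 3·1) = 4
m[5] = max(1·4, 2·3, 3·2, 4·1) = 6
m[6] = max(1·6, 2·4, 3·3, 4·2, 5·1) = 9
m[7] = max(1·9, 2·6, 3·4, 4·3, 5·2, 6·1) = 12
m[8] = max(1·12, 2·9, 3·6, …, 6·2, 7·1) = 18
One optimal split: 3 + 3 + 2; product 3·3·2 = 18.

18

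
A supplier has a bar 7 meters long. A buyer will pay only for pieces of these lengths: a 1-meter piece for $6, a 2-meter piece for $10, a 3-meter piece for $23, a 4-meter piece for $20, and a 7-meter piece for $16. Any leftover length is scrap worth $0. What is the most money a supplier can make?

52

Consider every possible first cut. best[k] is the best of p[i]+best[k−i] over all sellable i≤k.
best[1] = 6
best[2] = max(6+6, 10+0) = 12
best[3] = max(6+12, 10+6, 23+0) = 23
best[4] = max(6+23, 10+12, 23+6, 20+0) = 29
best[5] = max(6+29, 10+23, 23+12, 20+6) = 35
best[6] = max(6+35, 10+29, 23+23, 20+12) = 46
best[7] = max(6+46, 10+35, 23+29, 20+23, 16+0) = 52
One optimal cutting: 3 + 3 + 1 → $52.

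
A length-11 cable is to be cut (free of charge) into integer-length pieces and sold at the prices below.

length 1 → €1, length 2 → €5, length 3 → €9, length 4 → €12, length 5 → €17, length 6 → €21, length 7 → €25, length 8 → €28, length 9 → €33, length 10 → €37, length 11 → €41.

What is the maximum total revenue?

41

Build best[k] bottom-up: best[k] = max over allowed piece i of (p[i] + best[k−i]).
best[1] = 1
best[2] = max(1+1, 5+0) = 5
best[3] = max(1+5, 5+1, 9+0) = 9
best[4] = max(1+9, 5+5, 9+1, 12+0) = 12
best[5] = max(1+12, 5+9, 9+5, 12+1, 17+0) = 17
best[6] = max(1+17, 5+12, 9+9, 12+5, 17+1, 21+0) = 21
best[7] = max(1+21, 5+17, 9+12, …, 21+1, 25+0) = 25
best[8] = max(1+25, 5+21, 9+17, …, 25+1, 28+0) = 28
best[9] = max(1+28, 5+25, 9+21, …, 28+1, 33+0) = 33
best[10] = max(1+33, 5+28, 9+25, …, 33+1, 37+0) = 37
best[11] = max(1+37, 5+33, 9+28, …, 37+1, 41+0) = 41
Best is to sell the whole 11-cm piece uncut for €41.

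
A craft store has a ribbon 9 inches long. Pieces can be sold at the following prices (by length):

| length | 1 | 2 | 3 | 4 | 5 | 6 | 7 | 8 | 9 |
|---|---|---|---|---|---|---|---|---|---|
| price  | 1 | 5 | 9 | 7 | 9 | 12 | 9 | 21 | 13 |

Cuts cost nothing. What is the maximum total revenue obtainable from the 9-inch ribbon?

27

Build v[k] bottom-up: v[k] = max over allowed piece i of (p[i] + v[k−i]).
v[1] = 1
v[2] = max(1+1, 5+0) = 5
v[3] = max(1+5, 5+1, 9+0) = 9
v[4] = max(1+9, 5+5, 9+1, 7+0) = 10
v[5] = max(1+10, 5+9, 9+5, 7+1, 9+0) = 14
v[6] = max(1+14, 5+10, 9+9, 7+5, 9+1, 12+0) = 18
v[7] = max(1+18, 5+14, 9+10, …, 12+1, 9+0) = 19
v[8] = max(1+19, 5+18, 9+14, …, 9+1, 21+0) = 23
v[9] = max(1+23, 5+19, 9+18, …, 21+1, 13+0) = 27
One optimal cutting: 3 + 3 + 3 → ¢9 + ¢9 + ¢9 = ¢27.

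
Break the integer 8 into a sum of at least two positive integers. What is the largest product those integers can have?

18

Fill prod[k] for k=2..8: at each k try every first piece i and multiply by the better of (k−i) uncut or prod[k−i].
prod[2] = 1·max(1,0) = 1·1 = 1
prod[3] = 1·max(2,1) = 1·2 = 2
prod[4] = 2·max(2,1) = 2·2 = 4
prod[5] = 2·max(3,2) = 2·3 = 6
prod[6] = 3·max(3,2) = 3·3 = 9
prod[7] = 2·max(5,6) = 2·6 = 12
prod[8] = 2·max(6,9) = 2·9 = 18
One optimal split: 3 + 3 + 2; product 3·3·2 = 18.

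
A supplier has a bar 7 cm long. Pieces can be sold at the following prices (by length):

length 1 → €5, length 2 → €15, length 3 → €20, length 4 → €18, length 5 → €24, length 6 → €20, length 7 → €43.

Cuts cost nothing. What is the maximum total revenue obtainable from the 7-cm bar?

50

Let r[k] be the best obtainable value from length k. For each k, try every first piece i and keep the best of price[i] + r[k−i].
r[1] = 5
r[2] = 15
r[3] = 20  (first piece 1, then r[2]=15)
r[4] = 30  (first piece 2, then r[2]=15)
r[5] = 35  (first piece 1, then r[4]=30)
r[6] = 45  (first piece 2, then r[4]=30)
r[7] = 50  (first piece 1, then r[6]=45)
One optimal cutting: 2 + 2 + 2 + 1 → €15 + €15 + €15 + €5 = €50.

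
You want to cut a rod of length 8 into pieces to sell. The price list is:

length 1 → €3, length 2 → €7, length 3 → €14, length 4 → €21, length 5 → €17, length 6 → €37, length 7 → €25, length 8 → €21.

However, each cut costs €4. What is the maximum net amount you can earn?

Let r[k] be the best obtainable value from length k. For each k, try every first piece i and keep the best of price[i] + r[k−i] minus the 4 cut fee when i<k.
r[1] = 3
r[2] = max(3+3-4, 7+0) = 7
r[3] = max(3+7-4, 7+3-4, 14+0) = 14
r[4] = max(3+14-4, 7+7-4, 14+3-4, 21+0) = 21
r[5] = max(3+21-4, 7+14-4, 14+7-4, 21+3-4, 17+0) = 20
r[6] = max(3+20-4, 7+21-4, 14+14-4, 21+7-4, 17+3-4, 37+0) = 37
r[7] = max(3+37-4, 7+20-4, 14+21-4, …, 37+3-4, 25+0) = 36
r[8] = max(3+36-4, 7+37-4, 14+20-4, …, 25+3-4, 21+0) = 40
One optimal plan: pieces 6 + 2 (1 cut) → €44 − €4 = €40.

40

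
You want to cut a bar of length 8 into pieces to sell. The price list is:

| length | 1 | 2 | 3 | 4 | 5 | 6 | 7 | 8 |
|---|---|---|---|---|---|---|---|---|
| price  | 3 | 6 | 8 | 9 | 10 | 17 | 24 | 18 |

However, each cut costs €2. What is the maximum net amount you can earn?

25

Build r[k] bottom-up: r[k] = max over allowed piece i of (p[i] + r[k−i]) − 2 per cut.
r[1] = 3
r[2] = 6
r[3] = 8
r[4] = 10  (first piece 2, then r[2]=6)
r[5] = 12  (first piece 2, then r[3]=8)
r[6] = 17
r[7] = 24
r[8] = 25  (first piece 1, then r[7]=24)
One optimal plan: pieces 7 + 1 (1 cut) → €27 − €2 = €25.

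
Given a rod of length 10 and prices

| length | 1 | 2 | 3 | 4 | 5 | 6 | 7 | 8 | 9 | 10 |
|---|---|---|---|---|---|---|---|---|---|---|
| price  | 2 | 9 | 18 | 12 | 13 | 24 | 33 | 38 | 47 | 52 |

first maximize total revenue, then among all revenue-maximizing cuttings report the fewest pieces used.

Build r[k] bottom-up: r[k] = max over allowed piece i of (p[i] + r[k−i]).
r[1] = 2
r[2] = 9
r[3] = 18
r[4] = 20  (first piece 1, then r[3]=18)
r[5] = 27  (first piece 2, then r[3]=18)
r[6] = 36  (first piece 3, then r[3]=18)
r[7] = 38  (first piece 1, then r[6]=36)
r[8] = 45  (first piece 2, then r[6]=36)
r[9] = 54  (first piece 3, then r[6]=36)
r[10] = 56  (first piece 1, then r[9]=54)
Maximum revenue is 56.
Now minimize piece count subject to staying optimal: for each k, pieces[k] = 1 + min over i with p[i]+r[k−i]=r[k] of pieces[k−i].
pieces[7] = 3
pieces[8] = 3
pieces[9] = 3
pieces[10] = 4

4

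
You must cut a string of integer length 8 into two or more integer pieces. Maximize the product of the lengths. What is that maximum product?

Fill P[k] for k=2..8: at each k try every first piece i and multiply by the better of (k−i) uncut or P[k−i].
P[2] = 1*max(1,0) = 1*1 = 1
P[3] = 1*max(2,1) = 1*2 = 2
P[4] = 2*max(2,1) = 2*2 = 4
P[5] = 2*max(3,2) = 2*3 = 6
P[6] = 3*max(3,2) = 3*3 = 9
P[7] = 2*max(5,6) = 2*6 = 12
P[8] = 2*max(6,9) = 2*9 = 18
One optimal split: 3 + 3 + 2; product 3*3*2 = 18.

18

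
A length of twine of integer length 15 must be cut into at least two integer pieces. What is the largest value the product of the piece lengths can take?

Fill P[k] for k=2..15: at each k try every first piece i and multiply by the better of (k−i) uncut or P[k−i].
Small cases: P[2]=1, P[3]=2, P[4]=4, P[5]=6, P[6]=9, P[7]=12, P[8]=18.
P[9] = 3*max(6,9) = 3*9 = 27
P[10] = 2*max(8,18) = 2*18 = 36
P[11] = 2*max(9,27) = 2*27 = 54
P[12] = 3*max(9,27) = 3*27 = 81
P[13] = 2*max(11,54) = 2*54 = 108
P[14] = 2*max(12,81) = 2*81 = 162
P[15] = 3*max(12,81) = 3*81 = 243
One optimal split: 3 + 3 + 3 + 3 + 3; product 3*3*3*3*3 = 243.

243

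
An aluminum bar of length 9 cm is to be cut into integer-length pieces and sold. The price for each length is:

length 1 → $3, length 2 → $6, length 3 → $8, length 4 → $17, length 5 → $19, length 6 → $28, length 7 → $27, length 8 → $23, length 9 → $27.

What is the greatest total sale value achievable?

Build v[k] bottom-up: v[k] = max over allowed piece i of (p[i] + v[k−i]).
v[1] = 3
v[2] = max(3+3, 6+0) = 6
v[3] = max(3+6, 6+3, 8+0) = 9
v[4] = max(3+9, 6+6, 8+3, 17+0) = 17
v[5] = max(3+17, 6+9, 8+6, 17+3, 19+0) = 20
v[6] = max(3+20, 6+17, 8+9, 17+6, 19+3, 28+0) = 28
v[7] = max(3+28, 6+20, 8+17, …, 28+3, 27+0) = 31
v[8] = max(3+31, 6+28, 8+20, …, 27+3, 23+0) = 34
v[9] = max(3+34, 6+31, 8+28, …, 23+3, 27+0) = 37
One optimal cutting: 6 + 1 + 1 + 1 → $28 + $3 + $3 + $3 = $37.

37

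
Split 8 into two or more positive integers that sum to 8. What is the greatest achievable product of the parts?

18

Define f[k] = max over 1≤i<k of i · max(k−i, f[k−i]); the inner max lets the remainder stay uncut if that's better.
f[2] = 1*max(1,0) = 1*1 = 1
f[3] = 1*max(2,1) = 1*2 = 2
f[4] = 2*max(2,1) = 2*2 = 4
f[5] = 2*max(3,2) = 2*3 = 6
f[6] = 3*max(3,2) = 3*3 = 9
f[7] = 2*max(5,6) = 2*6 = 12
f[8] = 2*max(6,9) = 2*9 = 18
One optimal split: 3 + 3 + 2; product 3*3*2 = 18.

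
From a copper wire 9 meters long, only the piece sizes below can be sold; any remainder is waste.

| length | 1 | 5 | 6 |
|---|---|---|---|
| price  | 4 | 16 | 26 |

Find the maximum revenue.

38

Let best[k] be the best obtainable value from length k. For each k, try every first piece i and keep the best of price[i] + best[k−i].
best[1] = 4
best[2] = 8  (first piece 1, then best[1]=4)
best[3] = 12  (first piece 1, then best[2]=8)
best[4] = 16  (first piece 1, then best[3]=12)
best[5] = max(4+16, 16+0) = 20
best[6] = max(4+20, 16+4, 26+0) = 26
best[7] = max(4+26, 16+8, 26+4) = 30
best[8] = max(4+30, 16+12, 26+8) = 34
best[9] = max(4+34, 16+16, 26+12) = 38
One optimal cutting: 6 + 1 + 1 + 1 → €38.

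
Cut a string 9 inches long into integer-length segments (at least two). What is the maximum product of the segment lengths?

Let prod[k] be the best product for length k (with at least one cut). For each first piece i, the rest contributes max(k−i, prod[k−i]).
prod[2] = 1·max(1,0) = 1·1 = 1
prod[3] = 1·max(2,1) = 1·2 = 2
prod[4] = 2·max(2,1) = 2·2 = 4
prod[5] = 2·max(3,2) = 2·3 = 6
prod[6] = 3·max(3,2) = 3·3 = 9
prod[7] = 2·max(5,6) = 2·6 = 12
prod[8] = 2·max(6,9) = 2·9 = 18
prod[9] = 3·max(6,9) = 3·9 = 27
One optimal split: 3 + 3 + 3; product 3·3·3 = 27.

27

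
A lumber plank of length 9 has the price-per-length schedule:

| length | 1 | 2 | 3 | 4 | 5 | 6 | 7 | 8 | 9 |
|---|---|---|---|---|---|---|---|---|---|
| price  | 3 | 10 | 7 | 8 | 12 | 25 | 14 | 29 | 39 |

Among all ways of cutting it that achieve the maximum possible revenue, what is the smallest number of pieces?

Build r[k] bottom-up: r[k] = max over allowed piece i of (p[i] + r[k−i]).
r[1] = 3
r[2] = 10
r[3] = 13  (first piece 1, then r[2]=10)
r[4] = 20  (first piece 2, then r[2]=10)
r[5] = 23  (first piece 1, then r[4]=20)
r[6] = 30  (first piece 2, then r[4]=20)
r[7] = 33  (first piece 1, then r[6]=30)
r[8] = 40  (first piece 2, then r[6]=30)
r[9] = 43  (first piece 1, then r[8]=40)
Maximum revenue is $43.
Now minimize piece count subject to staying optimal: for each k, pieces[k] = 1 + min over i with p[i]+r[k−i]=r[k] of pieces[k−i].
pieces[6] = 3
pieces[7] = 4
pieces[8] = 4
pieces[9] = 5

5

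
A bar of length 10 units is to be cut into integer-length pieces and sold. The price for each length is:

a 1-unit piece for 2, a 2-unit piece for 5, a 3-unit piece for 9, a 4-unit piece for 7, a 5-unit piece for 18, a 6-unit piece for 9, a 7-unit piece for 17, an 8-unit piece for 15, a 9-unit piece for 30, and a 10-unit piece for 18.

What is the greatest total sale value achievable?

Build v[k] bottom-up: v[k] = max over allowed piece i of (p[i] + v[k−i]).
v[1] = 2
v[2] = 5
v[3] = 9
v[4] = 11  (first piece 1, then v[3]=9)
v[5] = 18
v[6] = 20  (first piece 1, then v[5]=18)
v[7] = 23  (first piece 2, then v[5]=18)
v[8] = 27  (first piece 3, then v[5]=18)
v[9] = 30
v[10] = 36  (first piece 5, then v[5]=18)
One optimal cutting: 5 + 5 → 18 + 18 = 36.

36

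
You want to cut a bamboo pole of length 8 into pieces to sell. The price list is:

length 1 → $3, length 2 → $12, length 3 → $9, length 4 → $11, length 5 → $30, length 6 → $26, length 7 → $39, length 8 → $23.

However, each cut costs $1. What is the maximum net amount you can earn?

45

Let net[k] be the best obtainable value from length k. For each k, try every first piece i and keep the best of price[i] + net[k−i] minus the 1 cut fee when i<k.
net[1] = 3
net[2] = max(3+3-1, 12+0) = 12
net[3] = max(3+12-1, 12+3-1, 9+0) = 14
net[4] = max(3+14-1, 12+12-1, 9+3-1, 11+0) = 23
net[5] = max(3+23-1, 12+14-1, 9+12-1, 11+3-1, 30+0) = 30
net[6] = max(3+30-1, 12+23-1, 9+14-1, 11+12-1, 30+3-1, 26+0) = 34
net[7] = max(3+34-1, 12+30-1, 9+23-1, …, 26+3-1, 39+0) = 41
net[8] = max(3+41-1, 12+34-1, 9+30-1, …, 39+3-1, 23+0) = 45
One optimal plan: pieces 2 + 2 + 2 + 2 (3 cuts) → $48 − $3 = $45.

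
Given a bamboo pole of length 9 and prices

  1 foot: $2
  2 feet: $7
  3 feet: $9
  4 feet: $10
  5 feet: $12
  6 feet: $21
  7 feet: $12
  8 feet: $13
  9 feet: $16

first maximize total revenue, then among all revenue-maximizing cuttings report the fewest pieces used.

2

Build r[k] bottom-up: r[k] = max over allowed piece i of (p[i] + r[k−i]).
r[1] = 2
r[2] = max(2+2, 7+0) = 7
r[3] = max(2+7, 7+2, 9+0) = 9
r[4] = max(2+9, 7+7, 9+2, 10+0) = 14
r[5] = max(2+14, 7+9, 9+7, 10+2, 12+0) = 16
r[6] = max(2+16, 7+14, 9+9, 10+7, 12+2, 21+0) = 21
r[7] = max(2+21, 7+16, 9+14, …, 21+2, 12+0) = 23
r[8] = max(2+23, 7+21, 9+16, …, 12+2, 13+0) = 28
r[9] = max(2+28, 7+23, 9+21, …, 13+2, 16+0) = 30
Maximum revenue is $30.
Now minimize piece count subject to staying optimal: for each k, pieces[k] = 1 + min over i with p[i]+r[k−i]=r[k] of pieces[k−i].
pieces[6] = 1
pieces[7] = 2
pieces[8] = 2
pieces[9] = 2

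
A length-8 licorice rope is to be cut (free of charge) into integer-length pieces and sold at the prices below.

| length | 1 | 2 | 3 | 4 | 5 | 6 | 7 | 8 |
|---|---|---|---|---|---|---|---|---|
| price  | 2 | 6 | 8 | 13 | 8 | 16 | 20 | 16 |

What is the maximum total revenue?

Consider every possible first cut. best[k] is the best of p[i]+best[k−i] over all sellable i≤k.
best[1] = 2
best[2] = 6
best[3] = 8  (first piece 1, then best[2]=6)
best[4] = 13
best[5] = 15  (first piece 1, then best[4]=13)
best[6] = 19  (first piece 2, then best[4]=13)
best[7] = 21  (first piece 1, then best[6]=19)
best[8] = 26  (first piece 4, then best[4]=13)
One optimal cutting: 4 + 4 → ¢13 + ¢13 = ¢26.

26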